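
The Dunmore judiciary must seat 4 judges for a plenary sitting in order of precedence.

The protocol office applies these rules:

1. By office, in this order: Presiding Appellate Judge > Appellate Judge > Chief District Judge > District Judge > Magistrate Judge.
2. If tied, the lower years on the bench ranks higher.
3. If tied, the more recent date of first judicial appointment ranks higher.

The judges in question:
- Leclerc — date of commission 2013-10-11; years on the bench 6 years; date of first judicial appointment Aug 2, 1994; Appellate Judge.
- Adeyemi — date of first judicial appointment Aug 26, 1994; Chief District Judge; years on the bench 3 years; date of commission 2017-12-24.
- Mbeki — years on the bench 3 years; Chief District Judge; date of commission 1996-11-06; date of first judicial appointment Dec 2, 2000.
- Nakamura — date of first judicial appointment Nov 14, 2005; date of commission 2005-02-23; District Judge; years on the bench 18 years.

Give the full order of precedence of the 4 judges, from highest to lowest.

By office: Leclerc (Appellate Judge); then Mbeki and Adeyemi (Chief District Judge); then Nakamura (District Judge).
Mbeki and Adeyemi both have years on the bench 3 years, so the next rule applies.
Among Mbeki and Adeyemi, by date of first judicial appointment (later first): Mbeki (Dec 2, 2000) before Adeyemi (Aug 26, 1994).
Full order: Leclerc, Mbeki, Adeyemi, Nakamura.

Leclerc, Mbeki, Adeyemi, Nakamura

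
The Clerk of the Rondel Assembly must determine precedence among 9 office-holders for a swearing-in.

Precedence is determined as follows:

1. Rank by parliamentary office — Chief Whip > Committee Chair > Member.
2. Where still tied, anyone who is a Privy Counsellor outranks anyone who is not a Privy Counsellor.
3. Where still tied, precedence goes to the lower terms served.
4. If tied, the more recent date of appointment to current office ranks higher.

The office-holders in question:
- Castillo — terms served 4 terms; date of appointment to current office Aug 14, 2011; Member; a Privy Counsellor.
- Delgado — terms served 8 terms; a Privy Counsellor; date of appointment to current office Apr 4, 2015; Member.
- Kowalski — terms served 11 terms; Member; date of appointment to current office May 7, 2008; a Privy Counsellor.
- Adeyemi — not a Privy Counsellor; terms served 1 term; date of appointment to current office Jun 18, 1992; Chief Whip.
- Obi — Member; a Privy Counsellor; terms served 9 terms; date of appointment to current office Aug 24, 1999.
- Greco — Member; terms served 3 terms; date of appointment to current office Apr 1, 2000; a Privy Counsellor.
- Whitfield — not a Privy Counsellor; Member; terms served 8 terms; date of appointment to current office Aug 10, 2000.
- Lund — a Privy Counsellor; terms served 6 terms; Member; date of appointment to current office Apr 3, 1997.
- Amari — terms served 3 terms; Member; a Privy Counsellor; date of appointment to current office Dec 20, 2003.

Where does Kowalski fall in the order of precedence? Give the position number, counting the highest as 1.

By parliamentary office: Adeyemi (Chief Whip); then Amari, Greco, Castillo, Lund, Delgado, Obi, Kowalski and Whitfield (Member).
Among Amari, Greco, Castillo, Lund, Delgado, Obi, Kowalski and Whitfield, a Privy Counsellor before not a Privy Counsellor: Amari, Greco, Castillo, Lund, Delgado, Obi and Kowalski (a Privy Counsellor) before Whitfield (not a Privy Counsellor).
Among Amari, Greco, Castillo, Lund, Delgado, Obi and Kowalski, by terms served (lower first): Amari and Greco (3 terms) before Castillo (4 terms) before Lund (6 terms) before Delgado (8 terms) before Obi (9 terms) before Kowalski (11 terms).
Among Amari and Greco, by date of appointment to current office (later first): Amari (Dec 20, 2003) before Greco (Apr 1, 2000).
Order: Adeyemi, Amari, Greco, Castillo, Lund, Delgado, Obi, Kowalski, Whitfield. So position 8.

8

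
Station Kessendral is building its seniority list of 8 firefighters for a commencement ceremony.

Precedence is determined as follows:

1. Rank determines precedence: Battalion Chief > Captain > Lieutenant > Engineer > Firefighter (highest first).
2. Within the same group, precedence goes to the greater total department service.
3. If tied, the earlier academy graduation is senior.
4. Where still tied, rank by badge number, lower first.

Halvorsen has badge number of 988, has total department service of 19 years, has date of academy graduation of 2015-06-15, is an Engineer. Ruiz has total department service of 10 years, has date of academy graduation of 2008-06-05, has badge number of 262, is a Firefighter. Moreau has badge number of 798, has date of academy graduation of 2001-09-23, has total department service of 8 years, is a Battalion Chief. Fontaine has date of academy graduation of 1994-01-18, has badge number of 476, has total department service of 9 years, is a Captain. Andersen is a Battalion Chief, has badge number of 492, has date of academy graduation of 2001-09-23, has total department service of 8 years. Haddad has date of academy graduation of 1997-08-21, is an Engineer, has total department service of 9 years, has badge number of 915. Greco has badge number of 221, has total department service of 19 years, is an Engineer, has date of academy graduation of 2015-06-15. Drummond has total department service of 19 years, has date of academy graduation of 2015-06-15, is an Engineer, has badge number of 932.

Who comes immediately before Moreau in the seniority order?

Andersen

By rank: Andersen and Moreau (Battalion Chief); then Fontaine (Captain); then Greco, Drummond, Halvorsen and Haddad (Engineer); then Ruiz (Firefighter).
Andersen and Moreau both have total department service 8 years, so the next rule applies.
Andersen and Moreau both have date of academy graduation 2001-09-23, so the next rule applies.
Among Andersen and Moreau, by badge number (lower first): Andersen (492) before Moreau (798).
Among Greco, Drummond, Halvorsen and Haddad, by total department service (higher first): Greco, Drummond and Halvorsen (19 years) before Haddad (9 years).
Greco, Drummond and Halvorsen all have date of academy graduation 2015-06-15, so the next rule applies.
Among Greco, Drummond and Halvorsen, by badge number (lower first): Greco (221) before Drummond (932) before Halvorsen (988).
Order: Andersen, Moreau, Fontaine, Greco, Drummond, Halvorsen, Haddad, Ruiz.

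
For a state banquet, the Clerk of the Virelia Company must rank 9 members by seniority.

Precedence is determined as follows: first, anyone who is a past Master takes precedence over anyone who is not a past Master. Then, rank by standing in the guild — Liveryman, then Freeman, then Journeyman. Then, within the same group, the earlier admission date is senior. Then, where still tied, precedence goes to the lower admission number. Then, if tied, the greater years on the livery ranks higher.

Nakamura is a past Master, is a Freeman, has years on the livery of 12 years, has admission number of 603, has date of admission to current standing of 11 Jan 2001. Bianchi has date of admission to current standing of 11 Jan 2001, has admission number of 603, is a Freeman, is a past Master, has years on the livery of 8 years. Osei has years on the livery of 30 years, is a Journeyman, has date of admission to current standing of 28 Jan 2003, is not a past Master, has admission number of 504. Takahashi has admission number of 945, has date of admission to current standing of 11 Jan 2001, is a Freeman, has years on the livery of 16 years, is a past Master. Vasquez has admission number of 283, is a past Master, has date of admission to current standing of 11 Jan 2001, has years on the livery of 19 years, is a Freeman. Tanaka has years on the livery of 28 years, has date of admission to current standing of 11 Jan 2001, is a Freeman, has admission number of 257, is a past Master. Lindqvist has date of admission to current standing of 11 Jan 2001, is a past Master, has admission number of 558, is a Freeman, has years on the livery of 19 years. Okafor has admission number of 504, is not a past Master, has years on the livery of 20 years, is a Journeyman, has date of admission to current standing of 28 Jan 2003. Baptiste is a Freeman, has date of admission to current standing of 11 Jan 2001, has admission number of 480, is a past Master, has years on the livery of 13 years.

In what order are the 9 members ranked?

By the first rule: Tanaka, Vasquez, Baptiste, Lindqvist, Nakamura, Bianchi and Takahashi (each a past Master); then Osei and Okafor (both not a past Master).
Tanaka, Vasquez, Baptiste, Lindqvist, Nakamura, Bianchi and Takahashi are each Freeman, so the next rule applies.
Tanaka, Vasquez, Baptiste, Lindqvist, Nakamura, Bianchi and Takahashi all have date of admission to current standing 11 Jan 2001, so the next rule applies.
Among Tanaka, Vasquez, Baptiste, Lindqvist, Nakamura, Bianchi and Takahashi, by admission number (lower first): Tanaka (257) before Vasquez (283) before Baptiste (480) before Lindqvist (558) before Nakamura and Bianchi (603) before Takahashi (945).
Among Nakamura and Bianchi, by years on the livery (higher first): Nakamura (12 years) before Bianchi (8 years).
Osei and Okafor are each Journeyman, so the next rule applies.
Osei and Okafor both have date of admission to current standing 28 Jan 2003, so the next rule applies.
Osei and Okafor both have admission number 504, so the next rule applies.
Among Osei and Okafor, by years on the livery (higher first): Osei (30 years) before Okafor (20 years).
Full order: Tanaka, Vasquez, Baptiste, Lindqvist, Nakamura, Bianchi, Takahashi, Osei, Okafor.

Tanaka, Vasquez, Baptiste, Lindqvist, Nakamura, Bianchi, Takahashi, Osei, Okafor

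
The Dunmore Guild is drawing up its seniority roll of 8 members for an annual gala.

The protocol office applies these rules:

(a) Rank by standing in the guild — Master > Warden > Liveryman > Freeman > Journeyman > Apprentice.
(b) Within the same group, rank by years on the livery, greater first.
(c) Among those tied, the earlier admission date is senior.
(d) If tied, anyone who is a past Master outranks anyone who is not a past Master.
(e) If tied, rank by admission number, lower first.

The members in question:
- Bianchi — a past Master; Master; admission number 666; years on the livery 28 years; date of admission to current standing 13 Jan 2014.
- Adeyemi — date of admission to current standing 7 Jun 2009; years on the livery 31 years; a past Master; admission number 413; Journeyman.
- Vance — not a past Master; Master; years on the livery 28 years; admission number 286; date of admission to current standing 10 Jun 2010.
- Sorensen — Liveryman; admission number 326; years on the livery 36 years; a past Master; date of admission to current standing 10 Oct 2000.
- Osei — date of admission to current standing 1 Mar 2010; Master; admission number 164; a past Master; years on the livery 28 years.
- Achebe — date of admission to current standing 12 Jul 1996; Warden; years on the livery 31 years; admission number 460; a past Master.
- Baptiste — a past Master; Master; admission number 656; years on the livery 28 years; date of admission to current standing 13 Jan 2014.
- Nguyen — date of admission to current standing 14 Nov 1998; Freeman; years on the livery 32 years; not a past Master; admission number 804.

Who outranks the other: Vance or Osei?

By standing in the guild: Osei, Vance, Baptiste and Bianchi (Master); then Achebe (Warden); then Sorensen (Liveryman); then Nguyen (Freeman); then Adeyemi (Journeyman).
Osei, Vance, Baptiste and Bianchi all have years on the livery 28 years, so the next rule applies.
Among Osei, Vance, Baptiste and Bianchi, by date of admission to current standing (earlier first): Osei (1 Mar 2010) before Vance (10 Jun 2010) before Baptiste and Bianchi (13 Jan 2014).
Baptiste and Bianchi are each a past Master, so the next rule applies.
Among Baptiste and Bianchi, by admission number (lower first): Baptiste (656) before Bianchi (666).
So Osei takes precedence.

Osei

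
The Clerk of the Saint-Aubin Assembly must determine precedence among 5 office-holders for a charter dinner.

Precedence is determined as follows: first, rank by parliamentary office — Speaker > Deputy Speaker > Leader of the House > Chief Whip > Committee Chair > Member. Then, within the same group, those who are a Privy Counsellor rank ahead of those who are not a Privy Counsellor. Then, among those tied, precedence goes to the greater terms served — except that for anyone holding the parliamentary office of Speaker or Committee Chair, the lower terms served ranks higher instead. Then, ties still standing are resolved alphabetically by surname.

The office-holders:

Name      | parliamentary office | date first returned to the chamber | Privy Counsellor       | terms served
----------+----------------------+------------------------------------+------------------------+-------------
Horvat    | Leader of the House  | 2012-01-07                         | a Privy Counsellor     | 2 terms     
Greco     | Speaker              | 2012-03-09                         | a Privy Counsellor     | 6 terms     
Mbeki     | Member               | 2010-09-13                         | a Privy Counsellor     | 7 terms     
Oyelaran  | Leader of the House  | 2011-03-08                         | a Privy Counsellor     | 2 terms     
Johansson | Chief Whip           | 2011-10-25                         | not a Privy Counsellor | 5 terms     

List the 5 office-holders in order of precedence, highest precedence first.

Greco, Horvat, Oyelaran, Johansson, Mbeki

By parliamentary office: Greco (Speaker); then Horvat and Oyelaran (Leader of the House); then Johansson (Chief Whip); then Mbeki (Member).
Horvat and Oyelaran are each a Privy Counsellor, so the next rule applies.
Horvat and Oyelaran both have terms served 2 terms, so the next rule applies.
Among Horvat and Oyelaran, alphabetically by surname: Horvat before Oyelaran.
Full order: Greco, Horvat, Oyelaran, Johansson, Mbeki.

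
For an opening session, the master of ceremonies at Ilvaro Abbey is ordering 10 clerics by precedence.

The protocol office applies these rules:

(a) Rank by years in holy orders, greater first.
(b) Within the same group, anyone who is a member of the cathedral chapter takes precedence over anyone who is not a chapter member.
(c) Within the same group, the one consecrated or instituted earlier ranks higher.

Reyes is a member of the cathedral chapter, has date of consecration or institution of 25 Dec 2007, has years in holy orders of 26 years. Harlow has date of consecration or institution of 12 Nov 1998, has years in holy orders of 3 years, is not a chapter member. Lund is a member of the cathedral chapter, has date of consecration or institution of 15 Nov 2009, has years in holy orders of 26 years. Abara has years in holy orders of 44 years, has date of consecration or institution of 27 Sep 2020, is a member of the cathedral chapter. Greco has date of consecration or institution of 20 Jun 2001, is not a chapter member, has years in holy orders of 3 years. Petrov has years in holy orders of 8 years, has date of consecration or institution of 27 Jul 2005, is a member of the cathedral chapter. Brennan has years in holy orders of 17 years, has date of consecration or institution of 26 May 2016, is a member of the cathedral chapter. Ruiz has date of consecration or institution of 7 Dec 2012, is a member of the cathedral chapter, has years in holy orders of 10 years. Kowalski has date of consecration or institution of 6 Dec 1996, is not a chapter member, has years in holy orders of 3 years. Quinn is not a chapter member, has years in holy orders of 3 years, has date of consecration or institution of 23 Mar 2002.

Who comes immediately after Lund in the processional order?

By years in holy orders (higher first): Abara (44 years); then Reyes and Lund (both 26 years); then Brennan (17 years); then Ruiz (10 years); then Petrov (8 years); then Kowalski, Harlow, Greco and Quinn (each 3 years).
Reyes and Lund are each a member of the cathedral chapter, so the next rule applies.
Among Reyes and Lund, by date of consecration or institution (earlier first): Reyes (25 Dec 2007) before Lund (15 Nov 2009).
Kowalski, Harlow, Greco and Quinn are each not a chapter member, so the next rule applies.
Among Kowalski, Harlow, Greco and Quinn, by date of consecration or institution (earlier first): Kowalski (6 Dec 1996) before Harlow (12 Nov 1998) before Greco (20 Jun 2001) before Quinn (23 Mar 2002).
Order: Abara, Reyes, Lund, Brennan, Ruiz, Petrov, Kowalski, Harlow, Greco, Quinn.

Brennan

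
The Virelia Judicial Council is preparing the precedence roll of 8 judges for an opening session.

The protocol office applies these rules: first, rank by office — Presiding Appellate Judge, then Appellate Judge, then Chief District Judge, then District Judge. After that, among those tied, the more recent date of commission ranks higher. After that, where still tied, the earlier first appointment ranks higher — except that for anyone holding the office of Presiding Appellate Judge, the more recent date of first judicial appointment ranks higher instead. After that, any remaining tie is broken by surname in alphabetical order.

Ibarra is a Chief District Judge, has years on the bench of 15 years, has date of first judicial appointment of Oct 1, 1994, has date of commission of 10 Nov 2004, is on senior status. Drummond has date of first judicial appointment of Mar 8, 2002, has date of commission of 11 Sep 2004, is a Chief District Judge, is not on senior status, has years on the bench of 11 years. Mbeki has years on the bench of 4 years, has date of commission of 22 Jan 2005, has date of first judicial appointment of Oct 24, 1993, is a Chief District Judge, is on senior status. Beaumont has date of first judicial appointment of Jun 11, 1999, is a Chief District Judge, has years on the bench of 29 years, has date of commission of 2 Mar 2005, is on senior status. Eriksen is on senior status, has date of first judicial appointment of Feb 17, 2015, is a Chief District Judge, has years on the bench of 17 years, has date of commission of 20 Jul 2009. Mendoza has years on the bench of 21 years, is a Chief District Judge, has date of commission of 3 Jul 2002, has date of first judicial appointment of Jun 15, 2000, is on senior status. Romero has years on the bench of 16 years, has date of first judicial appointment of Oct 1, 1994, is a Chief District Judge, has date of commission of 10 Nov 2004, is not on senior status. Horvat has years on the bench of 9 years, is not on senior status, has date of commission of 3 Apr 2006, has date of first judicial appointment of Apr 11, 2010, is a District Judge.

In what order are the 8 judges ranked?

Eriksen, Beaumont, Mbeki, Ibarra, Romero, Drummond, Mendoza, Horvat

By office: Eriksen, Beaumont, Mbeki, Ibarra, Romero, Drummond and Mendoza (Chief District Judge); then Horvat (District Judge).
Among Eriksen, Beaumont, Mbeki, Ibarra, Romero, Drummond and Mendoza, by date of commission (later first): Eriksen (20 Jul 2009) before Beaumont (2 Mar 2005) before Mbeki (22 Jan 2005) before Ibarra and Romero (10 Nov 2004) before Drummond (11 Sep 2004) before Mendoza (3 Jul 2002).
Ibarra and Romero both have date of first judicial appointment Oct 1, 1994, so the next rule applies.
Among Ibarra and Romero, alphabetically by surname: Ibarra before Romero.
Full order: Eriksen, Beaumont, Mbeki, Ibarra, Romero, Drummond, Mendoza, Horvat.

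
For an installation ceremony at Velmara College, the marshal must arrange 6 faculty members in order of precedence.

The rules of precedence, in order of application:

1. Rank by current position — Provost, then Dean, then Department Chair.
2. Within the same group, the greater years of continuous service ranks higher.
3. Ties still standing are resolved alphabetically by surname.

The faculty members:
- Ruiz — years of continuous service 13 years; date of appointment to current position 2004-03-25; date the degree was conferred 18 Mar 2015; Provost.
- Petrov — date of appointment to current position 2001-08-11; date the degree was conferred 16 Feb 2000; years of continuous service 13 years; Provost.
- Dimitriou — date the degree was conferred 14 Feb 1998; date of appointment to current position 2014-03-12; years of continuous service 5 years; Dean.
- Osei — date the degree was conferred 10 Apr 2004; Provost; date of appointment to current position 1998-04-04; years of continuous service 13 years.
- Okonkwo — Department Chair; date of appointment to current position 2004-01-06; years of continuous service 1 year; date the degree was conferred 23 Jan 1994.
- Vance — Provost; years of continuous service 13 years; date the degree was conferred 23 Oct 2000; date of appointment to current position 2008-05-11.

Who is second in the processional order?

By current position: Osei, Petrov, Ruiz and Vance (Provost); then Dimitriou (Dean); then Okonkwo (Department Chair).
Osei, Petrov, Ruiz and Vance all have years of continuous service 13 years, so the next rule applies.
Among Osei, Petrov, Ruiz and Vance, alphabetically by surname: Osei before Petrov before Ruiz before Vance.
Order: Osei, Petrov, Ruiz, Vance, Dimitriou, Okonkwo.

Petrov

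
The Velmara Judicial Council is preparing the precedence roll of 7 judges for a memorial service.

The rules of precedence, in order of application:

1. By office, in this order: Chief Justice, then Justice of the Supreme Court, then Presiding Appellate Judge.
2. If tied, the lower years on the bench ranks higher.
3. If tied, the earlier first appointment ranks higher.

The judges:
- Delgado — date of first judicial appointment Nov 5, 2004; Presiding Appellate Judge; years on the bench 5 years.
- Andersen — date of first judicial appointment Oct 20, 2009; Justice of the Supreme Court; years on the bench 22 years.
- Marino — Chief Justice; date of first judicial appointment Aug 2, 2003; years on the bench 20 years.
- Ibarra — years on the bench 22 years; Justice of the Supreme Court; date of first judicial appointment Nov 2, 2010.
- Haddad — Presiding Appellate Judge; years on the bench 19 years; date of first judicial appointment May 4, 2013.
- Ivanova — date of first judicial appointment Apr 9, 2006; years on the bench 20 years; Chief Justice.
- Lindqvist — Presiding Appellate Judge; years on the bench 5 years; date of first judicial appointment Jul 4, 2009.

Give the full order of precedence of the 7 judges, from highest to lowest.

By office: Marino and Ivanova (Chief Justice); then Andersen and Ibarra (Justice of the Supreme Court); then Delgado, Lindqvist and Haddad (Presiding Appellate Judge).
Marino and Ivanova both have years on the bench 20 years, so the next rule applies.
Among Marino and Ivanova, by date of first judicial appointment (earlier first): Marino (Aug 2, 2003) before Ivanova (Apr 9, 2006).
Andersen and Ibarra both have years on the bench 22 years, so the next rule applies.
Among Andersen and Ibarra, by date of first judicial appointment (earlier first): Andersen (Oct 20, 2009) before Ibarra (Nov 2, 2010).
Among Delgado, Lindqvist and Haddad, by years on the bench (lower first): Delgado and Lindqvist (5 years) before Haddad (19 years).
Among Delgado and Lindqvist, by date of first judicial appointment (earlier first): Delgado (Nov 5, 2004) before Lindqvist (Jul 4, 2009).
Full order: Marino, Ivanova, Andersen, Ibarra, Delgado, Lindqvist, Haddad.

Marino, Ivanova, Andersen, Ibarra, Delgado, Lindqvist, Haddad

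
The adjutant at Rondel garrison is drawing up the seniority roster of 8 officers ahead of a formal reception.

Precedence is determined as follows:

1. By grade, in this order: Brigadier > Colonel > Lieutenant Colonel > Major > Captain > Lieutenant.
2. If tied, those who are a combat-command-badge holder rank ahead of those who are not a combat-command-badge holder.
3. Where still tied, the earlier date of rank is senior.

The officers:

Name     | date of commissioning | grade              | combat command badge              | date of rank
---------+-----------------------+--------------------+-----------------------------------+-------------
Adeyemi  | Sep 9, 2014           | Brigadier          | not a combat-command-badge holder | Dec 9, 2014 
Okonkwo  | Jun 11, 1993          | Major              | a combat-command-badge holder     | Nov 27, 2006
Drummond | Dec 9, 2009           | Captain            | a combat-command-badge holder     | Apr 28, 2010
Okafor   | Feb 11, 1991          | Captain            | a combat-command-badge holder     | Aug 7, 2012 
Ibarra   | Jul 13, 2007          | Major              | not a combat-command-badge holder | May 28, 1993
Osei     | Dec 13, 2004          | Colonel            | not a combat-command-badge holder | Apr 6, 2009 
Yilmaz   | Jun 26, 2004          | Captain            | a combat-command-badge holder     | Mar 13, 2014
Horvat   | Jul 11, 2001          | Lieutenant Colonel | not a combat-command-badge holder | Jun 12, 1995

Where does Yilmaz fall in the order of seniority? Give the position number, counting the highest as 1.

By grade: Adeyemi (Brigadier); then Osei (Colonel); then Horvat (Lieutenant Colonel); then Okonkwo and Ibarra (Major); then Drummond, Okafor and Yilmaz (Captain).
Among Okonkwo and Ibarra, a combat-command-badge holder before not a combat-command-badge holder: Okonkwo (a combat-command-badge holder) before Ibarra (not a combat-command-badge holder).
Drummond, Okafor and Yilmaz are each a combat-command-badge holder, so the next rule applies.
Among Drummond, Okafor and Yilmaz, by date of rank (earlier first): Drummond (Apr 28, 2010) before Okafor (Aug 7, 2012) before Yilmaz (Mar 13, 2014).
Order: Adeyemi, Osei, Horvat, Okonkwo, Ibarra, Drummond, Okafor, Yilmaz. So position 8.

8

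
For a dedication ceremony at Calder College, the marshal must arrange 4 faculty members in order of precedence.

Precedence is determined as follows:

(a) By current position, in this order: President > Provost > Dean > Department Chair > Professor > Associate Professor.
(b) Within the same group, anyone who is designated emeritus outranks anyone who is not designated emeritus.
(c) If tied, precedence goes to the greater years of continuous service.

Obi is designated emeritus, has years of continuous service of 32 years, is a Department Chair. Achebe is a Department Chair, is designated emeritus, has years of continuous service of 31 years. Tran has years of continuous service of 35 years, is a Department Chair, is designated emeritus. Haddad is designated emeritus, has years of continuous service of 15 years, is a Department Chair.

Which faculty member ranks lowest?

Haddad

By current position: Tran, Obi, Achebe and Haddad (Department Chair).
Tran, Obi, Achebe and Haddad are each designated emeritus, so the next rule applies.
Among Tran, Obi, Achebe and Haddad, by years of continuous service (higher first): Tran (35 years) before Obi (32 years) before Achebe (31 years) before Haddad (15 years).
Order: Tran, Obi, Achebe, Haddad.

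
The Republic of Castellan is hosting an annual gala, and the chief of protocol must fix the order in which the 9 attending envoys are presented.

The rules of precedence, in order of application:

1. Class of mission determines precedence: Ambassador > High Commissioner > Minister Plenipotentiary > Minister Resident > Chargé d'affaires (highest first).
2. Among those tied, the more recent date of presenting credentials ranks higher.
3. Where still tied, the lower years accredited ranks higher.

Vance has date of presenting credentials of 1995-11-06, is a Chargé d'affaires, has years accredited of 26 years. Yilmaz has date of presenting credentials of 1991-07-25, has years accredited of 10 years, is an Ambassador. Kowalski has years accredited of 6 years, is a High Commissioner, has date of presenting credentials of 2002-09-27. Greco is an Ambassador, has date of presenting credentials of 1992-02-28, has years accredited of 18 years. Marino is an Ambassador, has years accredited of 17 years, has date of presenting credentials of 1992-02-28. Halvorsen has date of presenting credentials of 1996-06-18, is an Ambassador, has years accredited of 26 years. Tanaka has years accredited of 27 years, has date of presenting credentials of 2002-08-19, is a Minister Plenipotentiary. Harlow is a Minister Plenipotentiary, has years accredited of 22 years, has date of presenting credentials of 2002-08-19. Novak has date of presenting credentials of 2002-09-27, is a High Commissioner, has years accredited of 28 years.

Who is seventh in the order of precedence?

Harlow

By class of mission: Halvorsen, Marino, Greco and Yilmaz (Ambassador); then Kowalski and Novak (High Commissioner); then Harlow and Tanaka (Minister Plenipotentiary); then Vance (Chargé d'affaires).
Among Halvorsen, Marino, Greco and Yilmaz, by date of presenting credentials (later first): Halvorsen (1996-06-18) before Marino and Greco (1992-02-28) before Yilmaz (1991-07-25).
Among Marino and Greco, by years accredited (lower first): Marino (17 years) before Greco (18 years).
Kowalski and Novak both have date of presenting credentials 2002-09-27, so the next rule applies.
Among Kowalski and Novak, by years accredited (lower first): Kowalski (6 years) before Novak (28 years).
Harlow and Tanaka both have date of presenting credentials 2002-08-19, so the next rule applies.
Among Harlow and Tanaka, by years accredited (lower first): Harlow (22 years) before Tanaka (27 years).
Order: Halvorsen, Marino, Greco, Yilmaz, Kowalski, Novak, Harlow, Tanaka, Vance.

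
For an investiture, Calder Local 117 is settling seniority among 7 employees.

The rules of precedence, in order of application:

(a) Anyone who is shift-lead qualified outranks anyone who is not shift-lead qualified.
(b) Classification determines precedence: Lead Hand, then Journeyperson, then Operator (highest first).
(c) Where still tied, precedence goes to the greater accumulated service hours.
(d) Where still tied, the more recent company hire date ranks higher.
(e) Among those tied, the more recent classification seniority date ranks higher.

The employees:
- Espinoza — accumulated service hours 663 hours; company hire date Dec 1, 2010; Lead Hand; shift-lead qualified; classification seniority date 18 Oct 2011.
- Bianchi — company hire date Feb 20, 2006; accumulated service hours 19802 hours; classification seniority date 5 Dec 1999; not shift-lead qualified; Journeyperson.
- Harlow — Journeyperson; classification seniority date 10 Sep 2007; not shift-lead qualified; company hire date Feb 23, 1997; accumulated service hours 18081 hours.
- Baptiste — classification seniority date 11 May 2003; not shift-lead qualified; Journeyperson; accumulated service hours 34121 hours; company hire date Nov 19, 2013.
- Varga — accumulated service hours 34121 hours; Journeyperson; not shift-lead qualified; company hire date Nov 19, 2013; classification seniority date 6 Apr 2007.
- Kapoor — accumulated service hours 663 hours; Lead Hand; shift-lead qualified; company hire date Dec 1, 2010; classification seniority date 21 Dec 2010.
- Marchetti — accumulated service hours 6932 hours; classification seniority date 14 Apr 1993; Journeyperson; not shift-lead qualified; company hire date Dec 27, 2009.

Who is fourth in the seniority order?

Baptiste

By the first rule: Espinoza and Kapoor (both shift-lead qualified); then Varga, Baptiste, Bianchi, Harlow and Marchetti (each not shift-lead qualified).
Espinoza and Kapoor are each Lead Hand, so the next rule applies.
Espinoza and Kapoor both have accumulated service hours 663 hours, so the next rule applies.
Espinoza and Kapoor both have company hire date Dec 1, 2010, so the next rule applies.
Among Espinoza and Kapoor, by classification seniority date (later first): Espinoza (18 Oct 2011) before Kapoor (21 Dec 2010).
Varga, Baptiste, Bianchi, Harlow and Marchetti are each Journeyperson, so the next rule applies.
Among Varga, Baptiste, Bianchi, Harlow and Marchetti, by accumulated service hours (higher first): Varga and Baptiste (34121 hours) before Bianchi (19802 hours) before Harlow (18081 hours) before Marchetti (6932 hours).
Varga and Baptiste both have company hire date Nov 19, 2013, so the next rule applies.
Among Varga and Baptiste, by classification seniority date (later first): Varga (6 Apr 2007) before Baptiste (11 May 2003).
Order: Espinoza, Kapoor, Varga, Baptiste, Bianchi, Harlow, Marchetti.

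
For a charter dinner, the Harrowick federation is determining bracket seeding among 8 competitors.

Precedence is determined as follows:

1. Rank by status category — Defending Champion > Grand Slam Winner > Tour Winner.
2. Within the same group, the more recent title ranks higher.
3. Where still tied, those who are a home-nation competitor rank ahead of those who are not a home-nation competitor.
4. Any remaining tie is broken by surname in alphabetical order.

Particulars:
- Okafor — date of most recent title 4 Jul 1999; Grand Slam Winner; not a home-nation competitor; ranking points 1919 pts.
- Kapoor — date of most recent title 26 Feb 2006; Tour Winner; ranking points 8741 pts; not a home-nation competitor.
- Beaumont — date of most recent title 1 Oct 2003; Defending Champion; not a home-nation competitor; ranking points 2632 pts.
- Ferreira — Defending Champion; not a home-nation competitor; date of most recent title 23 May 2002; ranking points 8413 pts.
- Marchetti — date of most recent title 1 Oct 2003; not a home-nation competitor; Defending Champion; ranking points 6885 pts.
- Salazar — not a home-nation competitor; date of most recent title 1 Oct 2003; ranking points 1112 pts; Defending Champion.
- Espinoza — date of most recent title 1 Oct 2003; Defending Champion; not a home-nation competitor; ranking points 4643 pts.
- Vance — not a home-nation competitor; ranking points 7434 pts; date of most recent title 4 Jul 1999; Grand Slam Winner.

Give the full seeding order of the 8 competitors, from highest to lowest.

By status category: Beaumont, Espinoza, Marchetti, Salazar and Ferreira (Defending Champion); then Okafor and Vance (Grand Slam Winner); then Kapoor (Tour Winner).
Among Beaumont, Espinoza, Marchetti, Salazar and Ferreira, by date of most recent title (later first): Beaumont, Espinoza, Marchetti and Salazar (1 Oct 2003) before Ferreira (23 May 2002).
Beaumont, Espinoza, Marchetti and Salazar are each not a home-nation competitor, so the next rule applies.
Among Beaumont, Espinoza, Marchetti and Salazar, alphabetically by surname: Beaumont before Espinoza before Marchetti before Salazar.
Okafor and Vance both have date of most recent title 4 Jul 1999, so the next rule applies.
Okafor and Vance are each not a home-nation competitor, so the next rule applies.
Among Okafor and Vance, alphabetically by surname: Okafor before Vance.
Full order: Beaumont, Espinoza, Marchetti, Salazar, Ferreira, Okafor, Vance, Kapoor.

Beaumont, Espinoza, Marchetti, Salazar, Ferreira, Okafor, Vance, Kapoor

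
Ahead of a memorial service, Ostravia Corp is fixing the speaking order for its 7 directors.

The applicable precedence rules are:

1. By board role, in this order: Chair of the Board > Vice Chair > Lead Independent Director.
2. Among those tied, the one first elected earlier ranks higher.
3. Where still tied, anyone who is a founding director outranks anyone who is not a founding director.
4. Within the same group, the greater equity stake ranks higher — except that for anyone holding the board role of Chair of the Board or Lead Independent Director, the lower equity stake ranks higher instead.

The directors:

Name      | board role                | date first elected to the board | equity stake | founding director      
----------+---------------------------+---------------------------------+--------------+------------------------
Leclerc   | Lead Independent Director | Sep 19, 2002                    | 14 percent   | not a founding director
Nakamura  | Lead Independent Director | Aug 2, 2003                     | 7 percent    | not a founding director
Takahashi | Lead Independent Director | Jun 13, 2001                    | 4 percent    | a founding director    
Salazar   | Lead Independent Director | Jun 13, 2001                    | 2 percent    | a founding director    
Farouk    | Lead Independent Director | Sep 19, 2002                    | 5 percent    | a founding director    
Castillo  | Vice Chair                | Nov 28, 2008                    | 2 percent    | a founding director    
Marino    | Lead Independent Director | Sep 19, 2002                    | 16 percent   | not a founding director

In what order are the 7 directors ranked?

Castillo, Salazar, Takahashi, Farouk, Leclerc, Marino, Nakamura

By board role: Castillo (Vice Chair); then Salazar, Takahashi, Farouk, Leclerc, Marino and Nakamura (Lead Independent Director).
Among Salazar, Takahashi, Farouk, Leclerc, Marino and Nakamura, by date first elected to the board (earlier first): Salazar and Takahashi (Jun 13, 2001) before Farouk, Leclerc and Marino (Sep 19, 2002) before Nakamura (Aug 2, 2003).
Salazar and Takahashi are each a founding director, so the next rule applies.
Among Salazar and Takahashi, by equity stake (lower first) (reversed rule for this group): Salazar (2 percent) before Takahashi (4 percent).
Among Farouk, Leclerc and Marino, a founding director before not a founding director: Farouk (a founding director) before Leclerc and Marino (not a founding director).
Among Leclerc and Marino, by equity stake (lower first) (reversed rule for this group): Leclerc (14 percent) before Marino (16 percent).
Full order: Castillo, Salazar, Takahashi, Farouk, Leclerc, Marino, Nakamura.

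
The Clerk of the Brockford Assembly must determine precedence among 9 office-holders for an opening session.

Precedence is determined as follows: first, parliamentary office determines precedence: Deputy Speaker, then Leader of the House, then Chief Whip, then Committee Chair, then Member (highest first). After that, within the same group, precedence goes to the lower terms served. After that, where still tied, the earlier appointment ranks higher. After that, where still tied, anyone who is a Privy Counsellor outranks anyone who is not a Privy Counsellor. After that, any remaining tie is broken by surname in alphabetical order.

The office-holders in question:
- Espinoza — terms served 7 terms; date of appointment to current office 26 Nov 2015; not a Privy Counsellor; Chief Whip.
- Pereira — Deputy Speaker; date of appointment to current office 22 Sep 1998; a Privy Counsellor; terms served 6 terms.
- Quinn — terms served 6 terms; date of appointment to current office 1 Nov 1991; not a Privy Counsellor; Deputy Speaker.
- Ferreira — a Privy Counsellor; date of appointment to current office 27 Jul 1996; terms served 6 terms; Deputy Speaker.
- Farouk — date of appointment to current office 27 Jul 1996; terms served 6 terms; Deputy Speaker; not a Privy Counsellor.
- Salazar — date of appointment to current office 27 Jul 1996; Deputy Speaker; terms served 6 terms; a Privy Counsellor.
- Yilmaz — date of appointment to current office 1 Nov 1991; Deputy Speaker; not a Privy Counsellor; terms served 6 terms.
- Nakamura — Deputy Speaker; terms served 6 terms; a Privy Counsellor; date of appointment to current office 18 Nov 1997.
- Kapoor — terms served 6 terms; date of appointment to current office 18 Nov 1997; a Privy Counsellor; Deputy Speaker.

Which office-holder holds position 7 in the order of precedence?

Nakamura

By parliamentary office: Quinn, Yilmaz, Ferreira, Salazar, Farouk, Kapoor, Nakamura and Pereira (Deputy Speaker); then Espinoza (Chief Whip).
Quinn, Yilmaz, Ferreira, Salazar, Farouk, Kapoor, Nakamura and Pereira all have terms served 6 terms, so the next rule applies.
Among Quinn, Yilmaz, Ferreira, Salazar, Farouk, Kapoor, Nakamura and Pereira, by date of appointment to current office (earlier first): Quinn and Yilmaz (1 Nov 1991) before Ferreira, Salazar and Farouk (27 Jul 1996) before Kapoor and Nakamura (18 Nov 1997) before Pereira (22 Sep 1998).
Quinn and Yilmaz are each not a Privy Counsellor, so the next rule applies.
Among Quinn and Yilmaz, alphabetically by surname: Quinn before Yilmaz.
Among Ferreira, Salazar and Farouk, a Privy Counsellor before not a Privy Counsellor: Ferreira and Salazar (a Privy Counsellor) before Farouk (not a Privy Counsellor).
Among Ferreira and Salazar, alphabetically by surname: Ferreira before Salazar.
Kapoor and Nakamura are each a Privy Counsellor, so the next rule applies.
Among Kapoor and Nakamura, alphabetically by surname: Kapoor before Nakamura.
Order: Quinn, Yilmaz, Ferreira, Salazar, Farouk, Kapoor, Nakamura, Pereira, Espinoza.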